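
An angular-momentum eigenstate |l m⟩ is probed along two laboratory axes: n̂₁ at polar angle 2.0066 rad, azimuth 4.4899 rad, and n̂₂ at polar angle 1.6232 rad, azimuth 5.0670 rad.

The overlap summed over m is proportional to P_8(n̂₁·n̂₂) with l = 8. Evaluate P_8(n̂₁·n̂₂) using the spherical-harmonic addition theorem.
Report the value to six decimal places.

Addition theorem: P_8(cos γ) = (4π/17) Σ_m Y*_{lm}(Ω₁) Y_{lm}(Ω₂), m = −8…8:
  m=-8: -0.04880 - 0.22997j × -0.48631 - 0.15294j = -0.01144 + 0.11930j  (running Σ = -0.01144 + 0.11930j)
  m=-7: -0.43785 - 0.00586j × 0.06552 - 0.08454j = -0.02918 + 0.03663j  (running Σ = -0.04062 + 0.15593j)
  m=-6: -0.08168 + 0.33984j × -0.18919 - 0.30388j = 0.11872 - 0.03948j  (running Σ = 0.07810 + 0.11646j)
  m=-5: -0.06162 - 0.03040j × 0.12261 - 0.02514j = -0.00832 - 0.00218j  (running Σ = 0.06978 + 0.11428j)
  m=-4: -0.22565 + 0.27856j × 0.04744 - 0.30898j = 0.07537 + 0.08294j  (running Σ = 0.14515 + 0.19721j)
  m=-3: 0.06712 + 0.08517j × 0.11667 + 0.06480j = 0.00231 + 0.01429j  (running Σ = 0.14746 + 0.21150j)
  m=-2: -0.27486 + 0.13107j × 0.22226 - 0.19074j = -0.03609 + 0.08156j  (running Σ = 0.11137 + 0.29306j)
  m=-1: 0.03819 + 0.16882j × 0.04755 + 0.12841j = -0.01986 + 0.01293j  (running Σ = 0.09151 + 0.30599j)
  m=0: -0.28126 + 0.00000j × 0.28710 + 0.00000j = -0.08075 + 0.00000j  (running Σ = 0.01076 + 0.30599j)
  m=1: -0.03819 + 0.16882j × -0.04755 + 0.12841j = -0.01986 - 0.01293j  (running Σ = -0.00910 + 0.29306j)
  m=2: -0.27486 - 0.13107j × 0.22226 + 0.19074j = -0.03609 - 0.08156j  (running Σ = -0.04519 + 0.21150j)
  m=3: -0.06712 + 0.08517j × -0.11667 + 0.06480j = 0.00231 - 0.01429j  (running Σ = -0.04288 + 0.19721j)
  m=4: -0.22565 - 0.27856j × 0.04744 + 0.30898j = 0.07537 - 0.08294j  (running Σ = 0.03249 + 0.11428j)
  m=5: 0.06162 - 0.03040j × -0.12261 - 0.02514j = -0.00832 + 0.00218j  (running Σ = 0.02416 + 0.11646j)
  m=6: -0.08168 - 0.33984j × -0.18919 + 0.30388j = 0.11872 + 0.03948j  (running Σ = 0.14289 + 0.15593j)
  m=7: 0.43785 - 0.00586j × -0.06552 - 0.08454j = -0.02918 - 0.03663j  (running Σ = 0.11370 + 0.11930j)
  m=8: -0.04880 + 0.22997j × -0.48631 + 0.15294j = -0.01144 - 0.11930j  (running Σ = 0.10227 + 0.00000j)
Total Σ_m = 0.10227 + 0.00000j. Multiply by 0.739198: 0.07559 + 0.00000j. P_8(cos γ) = 0.075594

0.075594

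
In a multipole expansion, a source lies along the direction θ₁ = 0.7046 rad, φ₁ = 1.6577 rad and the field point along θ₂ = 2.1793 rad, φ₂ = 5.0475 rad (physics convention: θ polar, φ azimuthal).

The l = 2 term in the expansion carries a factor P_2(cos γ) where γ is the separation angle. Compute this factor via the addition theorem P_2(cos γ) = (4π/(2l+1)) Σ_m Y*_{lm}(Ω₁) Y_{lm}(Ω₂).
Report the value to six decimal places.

Term-by-term m-sum for l=2 (normalisation 4π/5 = 2.513274):
  m=-2: -0.15962 - 0.02803j × -0.20380 + 0.16153j = 0.03706 - 0.02007j  (running Σ = 0.03706 - 0.02007j)
  m=-1: -0.03309 + 0.37980j × -0.11917 - 0.34219j = 0.13391 - 0.03394j  (running Σ = 0.17097 - 0.05401j)
  m=0: 0.23381 + 0.00000j × -0.00621 + 0.00000j = -0.00145 + 0.00000j  (running Σ = 0.16952 - 0.05401j)
  m=1: 0.03309 + 0.37980j × 0.11917 - 0.34219j = 0.13391 + 0.03394j  (running Σ = 0.30343 - 0.02007j)
  m=2: -0.15962 + 0.02803j × -0.20380 - 0.16153j = 0.03706 + 0.02007j  (running Σ = 0.34048 - 0.00000j)
Accumulated sum 0.34048 - 0.00000j; after 4π/(2l+1) scaling, 0.85573 - 0.00000j ⇒ P_2 = 0.855727

0.855727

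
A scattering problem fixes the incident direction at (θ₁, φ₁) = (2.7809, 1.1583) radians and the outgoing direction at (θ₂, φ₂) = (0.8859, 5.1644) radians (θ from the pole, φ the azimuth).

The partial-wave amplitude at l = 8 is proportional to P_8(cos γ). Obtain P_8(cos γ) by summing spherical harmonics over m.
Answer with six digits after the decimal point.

0.125452

Expand P_8 via completeness: Σ_{m} conj(Y_{8,m}) at Ω₁ times Y_{8,m} at Ω₂ —
  m=-8: Y*=(-0.000122, 0.000020)  Y=(-0.059351, 0.030485)  product (0.000007, -0.000005)
  m=-7: Y*=(0.000331, -0.001273)  Y=(0.004901, 0.217938)  product (0.000279, 0.000066)
  m=-6: Y*=(0.006935, 0.005456)  Y=(0.369473, 0.169236)  product (0.001639, 0.003190)
  m=-5: Y*=(-0.037205, 0.019926)  Y=(0.332136, -0.273710)  product (-0.006903, 0.016801)
  m=-4: Y*=(-0.011647, -0.146775)  Y=(-0.028736, -0.118839)  product (-0.017108, 0.005602)
  m=-3: Y*=(0.343832, 0.119043)  Y=(0.290693, 0.063408)  product (0.092401, 0.056407)
  m=-2: Y*=(-0.388172, 0.420196)  Y=(0.183097, -0.232646)  product (0.026684, 0.167243)
  m=-1: Y*=(-0.149039, -0.340582)  Y=(0.075690, 0.155889)  product (0.041812, -0.049012)
  m=+0: Y*=(-0.331741, -0.000000)  Y=(0.325276, 0.000000)  product (-0.107907, -0.000000)
  m=+1: Y*=(0.149039, -0.340582)  Y=(-0.075690, 0.155889)  product (0.041812, 0.049012)
  m=+2: Y*=(-0.388172, -0.420196)  Y=(0.183097, 0.232646)  product (0.026684, -0.167243)
  m=+3: Y*=(-0.343832, 0.119043)  Y=(-0.290693, 0.063408)  product (0.092401, -0.056407)
  m=+4: Y*=(-0.011647, 0.146775)  Y=(-0.028736, 0.118839)  product (-0.017108, -0.005602)
  m=+5: Y*=(0.037205, 0.019926)  Y=(-0.332136, -0.273710)  product (-0.006903, -0.016801)
  m=+6: Y*=(0.006935, -0.005456)  Y=(0.369473, -0.169236)  product (0.001639, -0.003190)
  m=+7: Y*=(-0.000331, -0.001273)  Y=(-0.004901, 0.217938)  product (0.000279, -0.000066)
  m=+8: Y*=(-0.000122, -0.000020)  Y=(-0.059351, -0.030485)  product (0.000007, 0.000005)
Total Σ_m = (0.169714, 0.000000). Multiply by 0.739198: (0.125452, 0.000000). P_8(cos γ) = 0.125452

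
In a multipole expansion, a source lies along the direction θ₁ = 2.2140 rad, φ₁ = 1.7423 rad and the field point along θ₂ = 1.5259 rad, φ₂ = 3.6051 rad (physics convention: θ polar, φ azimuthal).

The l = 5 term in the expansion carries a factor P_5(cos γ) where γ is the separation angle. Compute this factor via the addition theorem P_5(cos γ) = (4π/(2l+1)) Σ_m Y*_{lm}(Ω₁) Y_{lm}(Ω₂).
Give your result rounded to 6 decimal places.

Expand P_5 via completeness: Σ_{m} conj(Y_{5,m}) at Ω₁ times Y_{5,m} at Ω₂ —
  term(m=-5) = -0.069881-0.007773i   from Y*(Ω₁)=-0.115140+0.099624i, Y(Ω₂)=+0.313677+0.338917i
  term(m=-4) = -0.009281+0.021782i   from Y*(Ω₁)=-0.279244-0.228605i, Y(Ω₂)=-0.018335-0.062994i
  term(m=-3) = -0.103165-0.085979i   from Y*(Ω₁)=+0.195154-0.345224i, Y(Ω₂)=+0.060719-0.333158i
  term(m=-2) = -0.003242+0.002143i   from Y*(Ω₁)=+0.048508+0.017323i, Y(Ω₂)=-0.045288+0.060348i
  term(m=-1) = +0.030254+0.100646i   from Y*(Ω₁)=+0.057678-0.333006i, Y(Ω₂)=-0.278153+0.139028i
  term(m=+0) = +0.011095+0.000000i   from Y*(Ω₁)=+0.142260-0.000000i, Y(Ω₂)=+0.077994+0.000000i
  term(m=+1) = +0.030254-0.100646i   from Y*(Ω₁)=-0.057678-0.333006i, Y(Ω₂)=+0.278153+0.139028i
  term(m=+2) = -0.003242-0.002143i   from Y*(Ω₁)=+0.048508-0.017323i, Y(Ω₂)=-0.045288-0.060348i
  term(m=+3) = -0.103165+0.085979i   from Y*(Ω₁)=-0.195154-0.345224i, Y(Ω₂)=-0.060719-0.333158i
  term(m=+4) = -0.009281-0.021782i   from Y*(Ω₁)=-0.279244+0.228605i, Y(Ω₂)=-0.018335+0.062994i
  term(m=+5) = -0.069881+0.007773i   from Y*(Ω₁)=+0.115140+0.099624i, Y(Ω₂)=-0.313677+0.338917i
Accumulated sum -0.299534+0.000000i; after 4π/(2l+1) scaling, -0.342187+0.000000i ⇒ P_5 = -0.342187

-0.342187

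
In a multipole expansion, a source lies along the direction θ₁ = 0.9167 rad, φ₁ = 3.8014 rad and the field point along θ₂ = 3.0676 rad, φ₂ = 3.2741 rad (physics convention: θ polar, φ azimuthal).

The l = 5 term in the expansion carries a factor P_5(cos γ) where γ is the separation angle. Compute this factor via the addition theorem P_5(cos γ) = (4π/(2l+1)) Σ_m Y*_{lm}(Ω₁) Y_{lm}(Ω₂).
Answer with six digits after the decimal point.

Addition theorem: P_5(cos γ) = (4π/11) Σ_m Y*_{lm}(Ω₁) Y_{lm}(Ω₂), m = −5…5:
  m=-5: (0.144291, 0.022907) × (-0.000001, 0.000001) = (-0.000000, 0.000000)  (running Σ = (-0.000000, 0.000000))
  m=-4: (-0.310448, 0.170553) × (-0.000038, 0.000022) = (0.000008, -0.000013)  (running Σ = (0.000008, -0.000013))
  m=-3: (0.160204, -0.369988) × (-0.001025, 0.000430) = (-0.000005, 0.000448)  (running Σ = (0.000003, 0.000435))
  m=-2: (0.017853, 0.069577) × (-0.017682, 0.004799) = (-0.000650, -0.001145)  (running Σ = (-0.000647, -0.000710))
  m=-1: (0.262036, 0.203286) × (-0.184178, 0.024549) = (-0.053252, -0.031008)  (running Σ = (-0.053898, -0.031718))
  m=0: (-0.162241, -0.000000) × (-0.897569, 0.000000) = (0.145622, 0.000000)  (running Σ = (0.091724, -0.031718))
  m=1: (-0.262036, 0.203286) × (0.184178, 0.024549) = (-0.053252, 0.031008)  (running Σ = (0.038472, -0.000710))
  m=2: (0.017853, -0.069577) × (-0.017682, -0.004799) = (-0.000650, 0.001145)  (running Σ = (0.037823, 0.000435))
  m=3: (-0.160204, -0.369988) × (0.001025, 0.000430) = (-0.000005, -0.000448)  (running Σ = (0.037818, -0.000013))
  m=4: (-0.310448, -0.170553) × (-0.000038, -0.000022) = (0.000008, 0.000013)  (running Σ = (0.037826, 0.000000))
  m=5: (-0.144291, 0.022907) × (0.000001, 0.000001) = (-0.000000, -0.000000)  (running Σ = (0.037826, -0.000000))
Accumulated sum (0.037826, -0.000000); after 4π/(2l+1) scaling, (0.043212, -0.000000) ⇒ P_5 = 0.043212

0.043212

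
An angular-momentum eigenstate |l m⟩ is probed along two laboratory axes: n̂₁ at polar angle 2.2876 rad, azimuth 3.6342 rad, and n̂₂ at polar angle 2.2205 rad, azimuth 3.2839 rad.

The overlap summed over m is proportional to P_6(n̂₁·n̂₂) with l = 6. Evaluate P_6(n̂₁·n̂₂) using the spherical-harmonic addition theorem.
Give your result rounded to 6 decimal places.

0.332719

Summing Y*_{l m}(θ₁,φ₁)·Y_{l m}(θ₂,φ₂) over m ∈ [−6, 6]; prefactor 4π/(2·6+1) = 0.966644:
  m=-6: Y*=-0.08717 + 0.01640j  Y=0.08091 - 0.09282j  product -0.00553 + 0.00942j
  m=-5: Y*=-0.20845 + 0.16807j  Y=0.24542 - 0.21161j  product -0.01559 + 0.08536j
  m=-4: Y*=-0.16807 + 0.39794j  Y=0.36553 - 0.23389j  product 0.03164 + 0.18477j
  m=-3: Y*=0.02976 + 0.31913j  Y=0.18573 - 0.08449j  product 0.03249 + 0.05676j
  m=-2: Y*=-0.06358 - 0.09587j  Y=-0.23143 + 0.06771j  product 0.02120 + 0.01788j
  m=-1: Y*=-0.32377 - 0.17378j  Y=-0.30630 + 0.04389j  product 0.10680 + 0.03902j
  m=+0: Y*=0.01344 + 0.00000j  Y=0.16277 + 0.00000j  product 0.00219 + 0.00000j
  m=+1: Y*=0.32377 - 0.17378j  Y=0.30630 + 0.04389j  product 0.10680 - 0.03902j
  m=+2: Y*=-0.06358 + 0.09587j  Y=-0.23143 - 0.06771j  product 0.02120 - 0.01788j
  m=+3: Y*=-0.02976 + 0.31913j  Y=-0.18573 - 0.08449j  product 0.03249 - 0.05676j
  m=+4: Y*=-0.16807 - 0.39794j  Y=0.36553 + 0.23389j  product 0.03164 - 0.18477j
  m=+5: Y*=0.20845 + 0.16807j  Y=-0.24542 - 0.21161j  product -0.01559 - 0.08536j
  m=+6: Y*=-0.08717 - 0.01640j  Y=0.08091 + 0.09282j  product -0.00553 - 0.00942j
Accumulated sum 0.34420 + 0.00000j; after 4π/(2l+1) scaling, 0.33272 + 0.00000j ⇒ P_6 = 0.332719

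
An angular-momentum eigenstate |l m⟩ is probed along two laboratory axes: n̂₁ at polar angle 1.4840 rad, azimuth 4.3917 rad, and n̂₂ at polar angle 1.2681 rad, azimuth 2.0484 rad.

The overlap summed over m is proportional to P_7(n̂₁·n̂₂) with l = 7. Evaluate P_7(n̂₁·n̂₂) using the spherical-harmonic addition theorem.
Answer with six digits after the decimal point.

Summing Y*_{l m}(θ₁,φ₁)·Y_{l m}(θ₂,φ₂) over m ∈ [−7, 7]; prefactor 4π/(2·7+1) = 0.837758:
  m=-7: +0.380509-0.303962i × -0.072305-0.353722i = -0.135031-0.112617i  (running Σ = -0.135031-0.112617i)
  m=-6: +0.054867+0.148766i × +0.405906+0.114951i = +0.005170+0.066692i  (running Σ = -0.129860-0.045925i)
  m=-5: +0.324725-0.010606i × -0.030876+0.032906i = -0.009677+0.011013i  (running Σ = -0.139538-0.034912i)
  m=-4: -0.051664+0.174377i × +0.111609+0.315897i = -0.060851+0.003141i  (running Σ = -0.200389-0.031770i)
  m=-3: +0.225435+0.157135i × -0.165415-0.022971i = -0.033681-0.031171i  (running Σ = -0.234070-0.062941i)
  m=-2: -0.152961+0.114214i × -0.155929+0.220466i = -0.001329-0.051532i  (running Σ = -0.235399-0.114473i)
  m=-1: +0.080501+0.242360i × -0.094965-0.183483i = +0.036824-0.037786i  (running Σ = -0.198575-0.152260i)
  m=0: -0.193397-0.000000i × -0.247926+0.000000i = +0.047948+0.000000i  (running Σ = -0.150627-0.152260i)
  m=1: -0.080501+0.242360i × +0.094965-0.183483i = +0.036824+0.037786i  (running Σ = -0.113803-0.114473i)
  m=2: -0.152961-0.114214i × -0.155929-0.220466i = -0.001329+0.051532i  (running Σ = -0.115132-0.062941i)
  m=3: -0.225435+0.157135i × +0.165415-0.022971i = -0.033681+0.031171i  (running Σ = -0.148813-0.031770i)
  m=4: -0.051664-0.174377i × +0.111609-0.315897i = -0.060851-0.003141i  (running Σ = -0.209664-0.034912i)
  m=5: -0.324725-0.010606i × +0.030876+0.032906i = -0.009677-0.011013i  (running Σ = -0.219341-0.045925i)
  m=6: +0.054867-0.148766i × +0.405906-0.114951i = +0.005170-0.066692i  (running Σ = -0.214171-0.112617i)
  m=7: -0.380509-0.303962i × +0.072305-0.353722i = -0.135031+0.112617i  (running Σ = -0.349202+0.000000i)
Accumulated sum -0.349202+0.000000i; after 4π/(2l+1) scaling, -0.292546+0.000000i ⇒ P_7 = -0.292546

-0.292546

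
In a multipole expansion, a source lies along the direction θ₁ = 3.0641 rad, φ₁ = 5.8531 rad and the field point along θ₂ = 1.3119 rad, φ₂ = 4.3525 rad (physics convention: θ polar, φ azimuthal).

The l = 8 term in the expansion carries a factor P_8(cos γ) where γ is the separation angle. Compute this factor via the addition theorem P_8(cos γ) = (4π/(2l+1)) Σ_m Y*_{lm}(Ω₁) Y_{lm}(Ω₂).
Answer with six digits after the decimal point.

Addition theorem: P_8(cos γ) = (4π/17) Σ_m Y*_{lm}(Ω₁) Y_{lm}(Ω₂), m = −8…8:
  term(m=-8) = 0.00000 - 0.00000j   from Y*(Ω₁)=-0.00000 + 0.00000j, Y(Ω₂)=-0.37955 + 0.10198j
  term(m=-7) = 0.00000 + 0.00000j   from Y*(Ω₁)=0.00000 + 0.00000j, Y(Ω₂)=0.24271 + 0.33828j
  term(m=-6) = 0.00000 - 0.00000j   from Y*(Ω₁)=-0.00000 - 0.00000j, Y(Ω₂)=-0.00287 + 0.00431j
  term(m=-5) = 0.00000 + 0.00001j   from Y*(Ω₁)=0.00001 + 0.00002j, Y(Ω₂)=0.34519 + 0.08033j
  term(m=-4) = -0.00006 + 0.00002j   from Y*(Ω₁)=-0.00007 - 0.00047j, Y(Ω₂)=-0.01642 - 0.12443j
  term(m=-3) = 0.00039 + 0.00183j   from Y*(Ω₁)=-0.00176 + 0.00609j, Y(Ω₂)=0.26067 - 0.13942j
  term(m=-2) = -0.01052 + 0.00149j   from Y*(Ω₁)=0.03903 - 0.04536j, Y(Ω₂)=-0.13346 - 0.11700j
  term(m=-1) = 0.00672 + 0.09561j   from Y*(Ω₁)=-0.32929 + 0.15105j, Y(Ω₂)=0.09317 - 0.24762j
  term(m=+0) = -0.19932 + 0.00000j   from Y*(Ω₁)=1.04071 + 0.00000j, Y(Ω₂)=-0.19152 + 0.00000j
  term(m=+1) = 0.00672 - 0.09561j   from Y*(Ω₁)=0.32929 + 0.15105j, Y(Ω₂)=-0.09317 - 0.24762j
  term(m=+2) = -0.01052 - 0.00149j   from Y*(Ω₁)=0.03903 + 0.04536j, Y(Ω₂)=-0.13346 + 0.11700j
  term(m=+3) = 0.00039 - 0.00183j   from Y*(Ω₁)=0.00176 + 0.00609j, Y(Ω₂)=-0.26067 - 0.13942j
  term(m=+4) = -0.00006 - 0.00002j   from Y*(Ω₁)=-0.00007 + 0.00047j, Y(Ω₂)=-0.01642 + 0.12443j
  term(m=+5) = 0.00000 - 0.00001j   from Y*(Ω₁)=-0.00001 + 0.00002j, Y(Ω₂)=-0.34519 + 0.08033j
  term(m=+6) = 0.00000 + 0.00000j   from Y*(Ω₁)=-0.00000 + 0.00000j, Y(Ω₂)=-0.00287 - 0.00431j
  term(m=+7) = 0.00000 - 0.00000j   from Y*(Ω₁)=-0.00000 + 0.00000j, Y(Ω₂)=-0.24271 + 0.33828j
  term(m=+8) = 0.00000 + 0.00000j   from Y*(Ω₁)=-0.00000 - 0.00000j, Y(Ω₂)=-0.37955 - 0.10198j
Accumulated sum -0.20623 + 0.00000j; after 4π/(2l+1) scaling, -0.15245 + 0.00000j ⇒ P_8 = -0.152447

-0.152447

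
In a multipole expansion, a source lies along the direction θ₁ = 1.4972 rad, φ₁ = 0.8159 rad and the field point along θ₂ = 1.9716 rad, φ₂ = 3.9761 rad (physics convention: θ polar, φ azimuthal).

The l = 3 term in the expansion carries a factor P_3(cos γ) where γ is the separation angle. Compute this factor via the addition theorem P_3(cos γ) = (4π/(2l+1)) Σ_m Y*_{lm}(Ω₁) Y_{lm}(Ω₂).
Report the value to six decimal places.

-0.701570

Term-by-term m-sum for l=3 (normalisation 4π/7 = 1.795196):
  term(m=-3) = -0.13457 + 0.00752j   from Y*(Ω₁)=-0.31815 + 0.26467j, Y(Ω₂)=0.26160 + 0.19399j
  term(m=-2) = -0.02525 + 0.00094j   from Y*(Ω₁)=-0.00456 + 0.07460j, Y(Ω₂)=0.03315 + 0.33641j
  term(m=-1) = -0.02229 + 0.00041j   from Y*(Ω₁)=-0.21488 - 0.22840j, Y(Ω₂)=0.04774 - 0.05267j
  term(m=+0) = -0.02659 + 0.00000j   from Y*(Ω₁)=-0.08158 + 0.00000j, Y(Ω₂)=0.32598 + 0.00000j
  term(m=+1) = -0.02229 - 0.00041j   from Y*(Ω₁)=0.21488 - 0.22840j, Y(Ω₂)=-0.04774 - 0.05267j
  term(m=+2) = -0.02525 - 0.00094j   from Y*(Ω₁)=-0.00456 - 0.07460j, Y(Ω₂)=0.03315 - 0.33641j
  term(m=+3) = -0.13457 - 0.00752j   from Y*(Ω₁)=0.31815 + 0.26467j, Y(Ω₂)=-0.26160 + 0.19399j
Σ over m = -0.39080 + 0.00000j; ×(4π/7) → -0.70157 + 0.00000j. Real part: -0.701570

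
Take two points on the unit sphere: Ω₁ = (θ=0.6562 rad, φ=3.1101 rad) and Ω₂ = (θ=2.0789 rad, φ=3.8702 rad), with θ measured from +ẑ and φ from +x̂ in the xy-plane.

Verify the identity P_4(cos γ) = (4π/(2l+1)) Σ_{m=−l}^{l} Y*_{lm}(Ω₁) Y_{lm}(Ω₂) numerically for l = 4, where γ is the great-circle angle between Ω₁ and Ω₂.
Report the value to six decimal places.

Term-by-term m-sum for l=4 (normalisation 4π/9 = 1.396263):
  m=-4: 0.06083 - 0.00770j × -0.25121 - 0.05807j = -0.01573 - 0.00160j  (running Σ = -0.01573 - 0.00160j)
  m=-3: -0.22422 + 0.02125j × -0.23431 - 0.33169j = 0.05958 + 0.06939j  (running Σ = 0.04386 + 0.06779j)
  m=-2: 0.42183 - 0.02660j × 0.01901 - 0.16666j = 0.00359 - 0.07081j  (running Σ = 0.04744 - 0.00301j)
  m=-1: -0.31872 + 0.01004j × -0.20151 + 0.17983j = 0.06242 - 0.05934j  (running Σ = 0.10986 - 0.06235j)
  m=0: -0.21579 + 0.00000j × -0.22639 + 0.00000j = 0.04885 + 0.00000j  (running Σ = 0.15871 - 0.06235j)
  m=1: 0.31872 + 0.01004j × 0.20151 + 0.17983j = 0.06242 + 0.05934j  (running Σ = 0.22113 - 0.00301j)
  m=2: 0.42183 + 0.02660j × 0.01901 + 0.16666j = 0.00359 + 0.07081j  (running Σ = 0.22472 + 0.06779j)
  m=3: 0.22422 + 0.02125j × 0.23431 - 0.33169j = 0.05958 - 0.06939j  (running Σ = 0.28430 - 0.00160j)
  m=4: 0.06083 + 0.00770j × -0.25121 + 0.05807j = -0.01573 + 0.00160j  (running Σ = 0.26857 + 0.00000j)
Σ over m = 0.26857 + 0.00000j; ×(4π/9) → 0.37500 + 0.00000j. Real part: 0.374997

0.374997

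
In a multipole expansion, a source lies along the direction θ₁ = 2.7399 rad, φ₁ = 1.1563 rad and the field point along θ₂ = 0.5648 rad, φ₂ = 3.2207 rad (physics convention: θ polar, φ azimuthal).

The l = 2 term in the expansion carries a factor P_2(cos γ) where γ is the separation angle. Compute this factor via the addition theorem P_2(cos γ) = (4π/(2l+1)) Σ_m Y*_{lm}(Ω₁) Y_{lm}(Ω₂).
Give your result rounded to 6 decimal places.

0.652669

Summing Y*_{l m}(θ₁,φ₁)·Y_{l m}(θ₂,φ₂) over m ∈ [−2, 2]; prefactor 4π/(2·2+1) = 2.513274:
  m=-2: Y*=-0.039893+0.043532i  Y=+0.109281-0.017436i  product -0.003601+0.005453i
  m=-1: Y*=-0.111961-0.254464i  Y=-0.348193+0.027602i  product +0.046008+0.085512i
  m=+0: Y*=+0.486148-0.000000i  Y=+0.359714+0.000000i  product +0.174874+0.000000i
  m=+1: Y*=+0.111961-0.254464i  Y=+0.348193+0.027602i  product +0.046008-0.085512i
  m=+2: Y*=-0.039893-0.043532i  Y=+0.109281+0.017436i  product -0.003601-0.005453i
Accumulated sum +0.259689-0.000000i; after 4π/(2l+1) scaling, +0.652669-0.000000i ⇒ P_2 = 0.652669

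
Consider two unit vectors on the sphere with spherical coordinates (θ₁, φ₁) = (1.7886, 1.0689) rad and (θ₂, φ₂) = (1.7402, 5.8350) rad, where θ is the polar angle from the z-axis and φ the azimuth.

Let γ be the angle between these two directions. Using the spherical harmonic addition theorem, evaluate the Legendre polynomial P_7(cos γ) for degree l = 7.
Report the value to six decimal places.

Expand P_7 via completeness: Σ_{m} conj(Y_{7,m}) at Ω₁ times Y_{7,m} at Ω₂ —
  m=-7: +0.153619+0.394097i × -0.452032+0.001942i = -0.070206-0.177846i  (running Σ = -0.070206-0.177846i)
  m=-6: -0.347296-0.045480i × +0.260183-0.126480i = -0.096113+0.032093i  (running Σ = -0.166319-0.145754i)
  m=-5: -0.075600+0.103229i × +0.133691-0.168703i = +0.007308+0.026555i  (running Σ = -0.159011-0.119199i)
  m=-4: -0.145887-0.312484i × -0.067627+0.299681i = +0.103511-0.022587i  (running Σ = -0.055499-0.141786i)
  m=-3: -0.023638-0.001541i × +0.029459+0.127983i = -0.000499-0.003071i  (running Σ = -0.055998-0.144857i)
  m=-2: +0.176148-0.276636i × -0.191865-0.239987i = -0.100186+0.010804i  (running Σ = -0.156184-0.134053i)
  m=-1: +0.008041+0.014653i × -0.088109-0.042365i = -0.000088-0.001632i  (running Σ = -0.156272-0.135685i)
  m=0: +0.321059-0.000000i × +0.306188+0.000000i = +0.098304+0.000000i  (running Σ = -0.057968-0.135685i)
  m=1: -0.008041+0.014653i × +0.088109-0.042365i = -0.000088+0.001632i  (running Σ = -0.058055-0.134053i)
  m=2: +0.176148+0.276636i × -0.191865+0.239987i = -0.100186-0.010804i  (running Σ = -0.158241-0.144857i)
  m=3: +0.023638-0.001541i × -0.029459+0.127983i = -0.000499+0.003071i  (running Σ = -0.158740-0.141786i)
  m=4: -0.145887+0.312484i × -0.067627-0.299681i = +0.103511+0.022587i  (running Σ = -0.055229-0.119199i)
  m=5: +0.075600+0.103229i × -0.133691-0.168703i = +0.007308-0.026555i  (running Σ = -0.047921-0.145754i)
  m=6: -0.347296+0.045480i × +0.260183+0.126480i = -0.096113-0.032093i  (running Σ = -0.144034-0.177846i)
  m=7: -0.153619+0.394097i × +0.452032+0.001942i = -0.070206+0.177846i  (running Σ = -0.214239+0.000000i)
Total Σ_m = -0.214239+0.000000i. Multiply by 0.837758: -0.179481+0.000000i. P_7(cos γ) = -0.179481

-0.179481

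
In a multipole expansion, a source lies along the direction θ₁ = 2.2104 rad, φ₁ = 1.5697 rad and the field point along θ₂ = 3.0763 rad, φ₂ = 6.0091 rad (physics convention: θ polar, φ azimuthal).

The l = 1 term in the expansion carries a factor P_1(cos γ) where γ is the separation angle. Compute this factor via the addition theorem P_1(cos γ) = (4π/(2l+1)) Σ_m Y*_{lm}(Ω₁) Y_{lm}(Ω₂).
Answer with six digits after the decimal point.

Addition theorem: P_1(cos γ) = (4π/3) Σ_m Y*_{lm}(Ω₁) Y_{lm}(Ω₂), m = −1…1:
  [-1]  conj(Y_{1,-1})(Ω₁) = 0.00030 + 0.27720j ; Y_{1,-1}(Ω₂) = 0.02170 + 0.00610j ; Δ = -0.00168 + 0.00602j
  [+0]  conj(Y_{1,0})(Ω₁) = -0.29164 + 0.00000j ; Y_{1,0}(Ω₂) = -0.48756 + 0.00000j ; Δ = 0.14219 + 0.00000j
  [+1]  conj(Y_{1,1})(Ω₁) = -0.00030 + 0.27720j ; Y_{1,1}(Ω₂) = -0.02170 + 0.00610j ; Δ = -0.00168 - 0.00602j
Total Σ_m = 0.13882 + 0.00000j. Multiply by 4.188790: 0.58149 + 0.00000j. P_1(cos γ) = 0.581492

0.581492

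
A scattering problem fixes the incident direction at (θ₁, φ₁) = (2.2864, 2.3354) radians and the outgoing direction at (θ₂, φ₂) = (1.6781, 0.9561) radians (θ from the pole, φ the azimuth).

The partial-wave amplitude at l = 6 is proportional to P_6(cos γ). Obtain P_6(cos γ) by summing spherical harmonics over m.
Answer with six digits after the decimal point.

-0.053780

Term-by-term m-sum for l=6 (normalisation 4π/13 = 0.966644):
  m=-6: Y*=(0.011108, 0.088567)  Y=(0.398662, 0.242553)  product (-0.017054, 0.038002)
  m=-5: Y*=(-0.169318, 0.208771)  Y=(-0.011851, -0.173724)  product (0.038275, 0.026940)
  m=-4: Y*=(-0.430775, 0.035914)  Y=(0.236353, -0.192230)  product (-0.094911, 0.091296)
  m=-3: Y*=(-0.238948, -0.210851)  Y=(-0.189733, -0.053183)  product (0.034123, 0.052714)
  m=-2: Y*=(0.004888, 0.117474)  Y=(-0.086008, -0.242060)  product (0.028015, -0.011287)
  m=-1: Y*=(-0.254033, 0.264824)  Y=(-0.117900, 0.167013)  product (-0.014279, -0.073649)
  m=+0: Y*=(0.016293, -0.000000)  Y=(-0.243899, 0.000000)  product (-0.003974, 0.000000)
  m=+1: Y*=(0.254033, 0.264824)  Y=(0.117900, 0.167013)  product (-0.014279, 0.073649)
  m=+2: Y*=(0.004888, -0.117474)  Y=(-0.086008, 0.242060)  product (0.028015, 0.011287)
  m=+3: Y*=(0.238948, -0.210851)  Y=(0.189733, -0.053183)  product (0.034123, -0.052714)
  m=+4: Y*=(-0.430775, -0.035914)  Y=(0.236353, 0.192230)  product (-0.094911, -0.091296)
  m=+5: Y*=(0.169318, 0.208771)  Y=(0.011851, -0.173724)  product (0.038275, -0.026940)
  m=+6: Y*=(0.011108, -0.088567)  Y=(0.398662, -0.242553)  product (-0.017054, -0.038002)
Accumulated sum (-0.055636, 0.000000); after 4π/(2l+1) scaling, (-0.053780, 0.000000) ⇒ P_6 = -0.053780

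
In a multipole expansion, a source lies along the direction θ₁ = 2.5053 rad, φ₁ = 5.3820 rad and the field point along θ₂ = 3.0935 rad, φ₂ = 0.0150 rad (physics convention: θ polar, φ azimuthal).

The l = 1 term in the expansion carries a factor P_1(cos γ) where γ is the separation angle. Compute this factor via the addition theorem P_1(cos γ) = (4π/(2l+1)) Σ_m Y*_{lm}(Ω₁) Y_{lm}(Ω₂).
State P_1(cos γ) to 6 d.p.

0.820767

Term-by-term m-sum for l=1 (normalisation 4π/3 = 4.188790):
  [-1]  conj(Y_{1,-1})(Ω₁) = +0.127425-0.160967i ; Y_{1,-1}(Ω₂) = +0.016607-0.000249i ; Δ = +0.002076-0.002705i
  [+0]  conj(Y_{1,0})(Ω₁) = -0.392985-0.000000i ; Y_{1,0}(Ω₂) = -0.488038+0.000000i ; Δ = +0.191791+0.000000i
  [+1]  conj(Y_{1,1})(Ω₁) = -0.127425-0.160967i ; Y_{1,1}(Ω₂) = -0.016607-0.000249i ; Δ = +0.002076+0.002705i
Accumulated sum +0.195944+0.000000i; after 4π/(2l+1) scaling, +0.820767+0.000000i ⇒ P_1 = 0.820767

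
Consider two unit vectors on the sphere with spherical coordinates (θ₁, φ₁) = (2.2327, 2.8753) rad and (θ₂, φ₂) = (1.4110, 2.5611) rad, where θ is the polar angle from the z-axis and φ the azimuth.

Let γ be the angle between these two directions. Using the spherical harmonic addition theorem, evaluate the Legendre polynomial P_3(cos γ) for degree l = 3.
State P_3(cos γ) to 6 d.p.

-0.300118

Summing Y*_{l m}(θ₁,φ₁)·Y_{l m}(θ₂,φ₂) over m ∈ [−3, 3]; prefactor 4π/(2·3+1) = 1.795196:
  m=-3: -0.142843+0.146747i × +0.068193-0.395646i = +0.048319+0.066522i  (running Σ = +0.048319+0.066522i)
  m=-2: -0.336717+0.198459i × +0.063151+0.145374i = -0.050115-0.036417i  (running Σ = -0.001796+0.030106i)
  m=-1: -0.218594+0.059626i × +0.233024+0.152834i = -0.060050-0.019514i  (running Σ = -0.061846+0.010591i)
  m=0: +0.254870-0.000000i × -0.170619+0.000000i = -0.043486+0.000000i  (running Σ = -0.105332+0.010591i)
  m=1: +0.218594+0.059626i × -0.233024+0.152834i = -0.060050+0.019514i  (running Σ = -0.165383+0.030106i)
  m=2: -0.336717-0.198459i × +0.063151-0.145374i = -0.050115+0.036417i  (running Σ = -0.215498+0.066522i)
  m=3: +0.142843+0.146747i × -0.068193-0.395646i = +0.048319-0.066522i  (running Σ = -0.167179+0.000000i)
Accumulated sum -0.167179+0.000000i; after 4π/(2l+1) scaling, -0.300118+0.000000i ⇒ P_3 = -0.300118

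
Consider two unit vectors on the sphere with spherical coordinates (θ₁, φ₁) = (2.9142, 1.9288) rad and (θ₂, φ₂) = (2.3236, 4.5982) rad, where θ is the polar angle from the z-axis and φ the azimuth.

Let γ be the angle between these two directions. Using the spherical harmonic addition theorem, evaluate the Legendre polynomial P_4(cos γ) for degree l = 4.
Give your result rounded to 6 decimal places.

-0.318499

Summing Y*_{l m}(θ₁,φ₁)·Y_{l m}(θ₂,φ₂) over m ∈ [−4, 4]; prefactor 4π/(2·4+1) = 1.396263:
  term(m=-4) = (-0.000045, 0.000136)   from Y*(Ω₁)=(0.000158, 0.001132), Y(Ω₂)=(0.112650, 0.055358)
  term(m=-3) = (-0.000714, -0.004592)   from Y*(Ω₁)=(-0.012283, 0.006659), Y(Ω₂)=(-0.111720, 0.313269)
  term(m=-2) = (0.022771, 0.031467)   from Y*(Ω₁)=(-0.072395, -0.062985), Y(Ω₂)=(-0.394264, -0.091640)
  term(m=-1) = (-0.021651, -0.011058)   from Y*(Ω₁)=(0.132685, -0.354653), Y(Ω₂)=(0.007315, -0.063785)
  term(m=+0) = (-0.228830, 0.000000)   from Y*(Ω₁)=(0.640797, -0.000000), Y(Ω₂)=(-0.357103, 0.000000)
  term(m=+1) = (-0.021651, 0.011058)   from Y*(Ω₁)=(-0.132685, -0.354653), Y(Ω₂)=(-0.007315, -0.063785)
  term(m=+2) = (0.022771, -0.031467)   from Y*(Ω₁)=(-0.072395, 0.062985), Y(Ω₂)=(-0.394264, 0.091640)
  term(m=+3) = (-0.000714, 0.004592)   from Y*(Ω₁)=(0.012283, 0.006659), Y(Ω₂)=(0.111720, 0.313269)
  term(m=+4) = (-0.000045, -0.000136)   from Y*(Ω₁)=(0.000158, -0.001132), Y(Ω₂)=(0.112650, -0.055358)
Total Σ_m = (-0.228108, -0.000000). Multiply by 1.396263: (-0.318499, -0.000000). P_4(cos γ) = -0.318499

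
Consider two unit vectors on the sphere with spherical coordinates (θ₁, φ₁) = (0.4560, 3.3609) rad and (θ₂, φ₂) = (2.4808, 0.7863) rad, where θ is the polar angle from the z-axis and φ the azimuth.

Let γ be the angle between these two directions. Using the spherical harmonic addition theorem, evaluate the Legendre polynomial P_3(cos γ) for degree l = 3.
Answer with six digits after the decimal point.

Expand P_3 via completeness: Σ_{m} conj(Y_{3,m}) at Ω₁ times Y_{3,m} at Ω₂ —
  m=-3: (-0.028191, -0.021786) × (-0.068389, -0.068020) = (0.000446, 0.003407)  (running Σ = (0.000446, 0.003407))
  m=-2: (0.161088, 0.075565) × (0.000548, 0.303929) = (-0.022878, 0.049001)  (running Σ = (-0.022432, 0.052408))
  m=-1: (-0.420946, -0.093826) × (0.296594, -0.297130) = (-0.152728, 0.097247)  (running Σ = (-0.175160, 0.149656))
  m=0: (0.345236, -0.000000) × (-0.034353, 0.000000) = (-0.011860, 0.000000)  (running Σ = (-0.187020, 0.149656))
  m=1: (0.420946, -0.093826) × (-0.296594, -0.297130) = (-0.152728, -0.097247)  (running Σ = (-0.339749, 0.052408))
  m=2: (0.161088, -0.075565) × (0.000548, -0.303929) = (-0.022878, -0.049001)  (running Σ = (-0.362627, 0.003407))
  m=3: (0.028191, -0.021786) × (0.068389, -0.068020) = (0.000446, -0.003407)  (running Σ = (-0.362180, 0.000000))
Accumulated sum (-0.362180, 0.000000); after 4π/(2l+1) scaling, (-0.650185, 0.000000) ⇒ P_3 = -0.650185

-0.650185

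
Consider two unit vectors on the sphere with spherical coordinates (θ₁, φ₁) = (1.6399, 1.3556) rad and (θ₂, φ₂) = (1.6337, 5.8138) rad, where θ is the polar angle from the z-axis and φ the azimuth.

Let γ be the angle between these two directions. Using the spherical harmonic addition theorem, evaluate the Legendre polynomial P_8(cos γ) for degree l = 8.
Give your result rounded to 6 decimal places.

Expand P_8 via completeness: Σ_{m} conj(Y_{8,m}) at Ω₁ times Y_{8,m} at Ω₂ —
  [-8]  conj(Y_{8,-8})(Ω₁) = -0.075953-0.499933i ; Y_{8,-8}(Ω₂) = -0.414815-0.292082i ; Δ = -0.114515+0.229564i
  [-7]  conj(Y_{8,-7})(Ω₁) = +0.139707+0.009013i ; Y_{8,-7}(Ω₂) = +0.126495+0.018356i ; Δ = +0.017507+0.003704i
  [-6]  conj(Y_{8,-6})(Ω₁) = +0.095084-0.331140i ; Y_{8,-6}(Ω₂) = +0.331573-0.111827i ; Δ = -0.005503-0.120430i
  [-5]  conj(Y_{8,-5})(Ω₁) = +0.142985+0.077153i ; Y_{8,-5}(Ω₂) = -0.104265+0.106216i ; Δ = -0.023103+0.007143i
  [-4]  conj(Y_{8,-4})(Ω₁) = +0.191663-0.222981i ; Y_{8,-4}(Ω₂) = -0.091034+0.287408i ; Δ = +0.046639+0.075384i
  [-3]  conj(Y_{8,-3})(Ω₁) = +0.103651+0.137602i ; Y_{8,-3}(Ω₂) = -0.025612-0.156086i ; Δ = +0.018823-0.019703i
  [-2]  conj(Y_{8,-2})(Ω₁) = +0.246779-0.113295i ; Y_{8,-2}(Ω₂) = -0.165473-0.225988i ; Δ = -0.066439-0.037022i
  [-1]  conj(Y_{8,-1})(Ω₁) = +0.037639+0.172198i ; Y_{8,-1}(Ω₂) = +0.144499+0.073289i ; Δ = -0.007181+0.027641i
  [+0]  conj(Y_{8,0})(Ω₁) = +0.264869-0.000000i ; Y_{8,0}(Ω₂) = +0.273770+0.000000i ; Δ = +0.072513+0.000000i
  [+1]  conj(Y_{8,1})(Ω₁) = -0.037639+0.172198i ; Y_{8,1}(Ω₂) = -0.144499+0.073289i ; Δ = -0.007181-0.027641i
  [+2]  conj(Y_{8,2})(Ω₁) = +0.246779+0.113295i ; Y_{8,2}(Ω₂) = -0.165473+0.225988i ; Δ = -0.066439+0.037022i
  [+3]  conj(Y_{8,3})(Ω₁) = -0.103651+0.137602i ; Y_{8,3}(Ω₂) = +0.025612-0.156086i ; Δ = +0.018823+0.019703i
  [+4]  conj(Y_{8,4})(Ω₁) = +0.191663+0.222981i ; Y_{8,4}(Ω₂) = -0.091034-0.287408i ; Δ = +0.046639-0.075384i
  [+5]  conj(Y_{8,5})(Ω₁) = -0.142985+0.077153i ; Y_{8,5}(Ω₂) = +0.104265+0.106216i ; Δ = -0.023103-0.007143i
  [+6]  conj(Y_{8,6})(Ω₁) = +0.095084+0.331140i ; Y_{8,6}(Ω₂) = +0.331573+0.111827i ; Δ = -0.005503+0.120430i
  [+7]  conj(Y_{8,7})(Ω₁) = -0.139707+0.009013i ; Y_{8,7}(Ω₂) = -0.126495+0.018356i ; Δ = +0.017507-0.003704i
  [+8]  conj(Y_{8,8})(Ω₁) = -0.075953+0.499933i ; Y_{8,8}(Ω₂) = -0.414815+0.292082i ; Δ = -0.114515-0.229564i
Accumulated sum -0.195032-0.000000i; after 4π/(2l+1) scaling, -0.144167-0.000000i ⇒ P_8 = -0.144167

-0.144167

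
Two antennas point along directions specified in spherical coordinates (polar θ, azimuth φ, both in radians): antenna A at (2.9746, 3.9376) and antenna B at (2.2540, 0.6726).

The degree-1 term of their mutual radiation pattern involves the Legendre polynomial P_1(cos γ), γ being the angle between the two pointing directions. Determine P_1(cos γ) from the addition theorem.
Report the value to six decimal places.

Term-by-term m-sum for l=1 (normalisation 4π/3 = 4.188790):
  term(m=-1) = -0.01527 - 0.00189j   from Y*(Ω₁)=-0.04017 - 0.04104j, Y(Ω₂)=0.20959 - 0.16694j
  term(m=+0) = 0.14861 + 0.00000j   from Y*(Ω₁)=-0.48181 + 0.00000j, Y(Ω₂)=-0.30845 + 0.00000j
  term(m=+1) = -0.01527 + 0.00189j   from Y*(Ω₁)=0.04017 - 0.04104j, Y(Ω₂)=-0.20959 - 0.16694j
Σ over m = 0.11807 + 0.00000j; ×(4π/3) → 0.49457 + 0.00000j. Real part: 0.494569

0.494569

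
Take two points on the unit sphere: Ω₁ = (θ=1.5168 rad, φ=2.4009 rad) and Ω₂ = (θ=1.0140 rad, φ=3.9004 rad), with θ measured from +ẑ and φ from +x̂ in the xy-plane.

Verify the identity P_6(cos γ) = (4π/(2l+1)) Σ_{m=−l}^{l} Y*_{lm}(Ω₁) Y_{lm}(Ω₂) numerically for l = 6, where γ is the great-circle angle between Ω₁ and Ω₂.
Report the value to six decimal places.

Summing Y*_{l m}(θ₁,φ₁)·Y_{l m}(θ₂,φ₂) over m ∈ [−6, 6]; prefactor 4π/(2·6+1) = 0.966644:
  term(m=-6) = (-0.078801, -0.035928)   from Y*(Ω₁)=(-0.126915, 0.461751), Y(Ω₂)=(-0.028732, 0.178555)
  term(m=-5) = (0.012203, -0.032768)   from Y*(Ω₁)=(0.075876, -0.047768), Y(Ω₂)=(0.309884, -0.236773)
  term(m=-4) = (-0.126521, -0.037093)   from Y*(Ω₁)=(0.337866, 0.061070), Y(Ω₂)=(-0.381839, -0.040767)
  term(m=-3) = (0.000335, -0.001541)   from Y*(Ω₁)=(-0.062976, -0.082620), Y(Ω₂)=(0.009845, 0.011556)
  term(m=-2) = (0.103929, 0.014921)   from Y*(Ω₁)=(0.027485, -0.306582), Y(Ω₂)=(-0.018132, 0.340618)
  term(m=-1) = (-0.001155, 0.016178)   from Y*(Ω₁)=(-0.080498, 0.073604), Y(Ω₂)=(0.107901, -0.102310)
  term(m=+0) = (-0.090860, -0.000000)   from Y*(Ω₁)=(-0.298573, -0.000000), Y(Ω₂)=(0.304315, 0.000000)
  term(m=+1) = (-0.001155, -0.016178)   from Y*(Ω₁)=(0.080498, 0.073604), Y(Ω₂)=(-0.107901, -0.102310)
  term(m=+2) = (0.103929, -0.014921)   from Y*(Ω₁)=(0.027485, 0.306582), Y(Ω₂)=(-0.018132, -0.340618)
  term(m=+3) = (0.000335, 0.001541)   from Y*(Ω₁)=(0.062976, -0.082620), Y(Ω₂)=(-0.009845, 0.011556)
  term(m=+4) = (-0.126521, 0.037093)   from Y*(Ω₁)=(0.337866, -0.061070), Y(Ω₂)=(-0.381839, 0.040767)
  term(m=+5) = (0.012203, 0.032768)   from Y*(Ω₁)=(-0.075876, -0.047768), Y(Ω₂)=(-0.309884, -0.236773)
  term(m=+6) = (-0.078801, 0.035928)   from Y*(Ω₁)=(-0.126915, -0.461751), Y(Ω₂)=(-0.028732, -0.178555)
Σ over m = (-0.270883, 0.000000); ×(4π/13) → (-0.261847, 0.000000). Real part: -0.261847

-0.261847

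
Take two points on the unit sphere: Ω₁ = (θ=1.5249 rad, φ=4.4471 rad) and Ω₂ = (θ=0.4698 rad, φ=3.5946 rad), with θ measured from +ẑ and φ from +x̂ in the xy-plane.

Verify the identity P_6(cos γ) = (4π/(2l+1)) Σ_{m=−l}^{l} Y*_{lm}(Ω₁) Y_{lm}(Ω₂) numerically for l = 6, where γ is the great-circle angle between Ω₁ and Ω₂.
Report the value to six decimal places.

0.202729

Expand P_6 via completeness: Σ_{m} conj(Y_{6,m}) at Ω₁ times Y_{6,m} at Ω₂ —
  m=-6: Y*=(0.010050, 0.479935)  Y=(-0.003791, -0.001709)  product (0.000782, -0.001837)
  m=-5: Y*=(-0.074106, -0.018477)  Y=(0.018153, 0.021806)  product (-0.000942, -0.001951)
  m=-4: Y*=(-0.169315, 0.302951)  Y=(-0.027730, -0.112712)  product (0.038841, 0.010683)
  m=-3: Y*=(-0.063363, -0.062050)  Y=(-0.065081, 0.302704)  product (0.022906, -0.015142)
  m=-2: Y*=(-0.269745, 0.158258)  Y=(0.310834, -0.396575)  product (-0.021085, 0.156166)
  m=-1: Y*=(-0.024441, -0.089957)  Y=(-0.300257, 0.146156)  product (0.020486, 0.023438)
  m=+0: Y*=(-0.303884, -0.000000)  Y=(-0.288751, 0.000000)  product (0.087747, 0.000000)
  m=+1: Y*=(0.024441, -0.089957)  Y=(0.300257, 0.146156)  product (0.020486, -0.023438)
  m=+2: Y*=(-0.269745, -0.158258)  Y=(0.310834, 0.396575)  product (-0.021085, -0.156166)
  m=+3: Y*=(0.063363, -0.062050)  Y=(0.065081, 0.302704)  product (0.022906, 0.015142)
  m=+4: Y*=(-0.169315, -0.302951)  Y=(-0.027730, 0.112712)  product (0.038841, -0.010683)
  m=+5: Y*=(0.074106, -0.018477)  Y=(-0.018153, 0.021806)  product (-0.000942, 0.001951)
  m=+6: Y*=(0.010050, -0.479935)  Y=(-0.003791, 0.001709)  product (0.000782, 0.001837)
Σ over m = (0.209725, 0.000000); ×(4π/13) → (0.202729, 0.000000). Real part: 0.202729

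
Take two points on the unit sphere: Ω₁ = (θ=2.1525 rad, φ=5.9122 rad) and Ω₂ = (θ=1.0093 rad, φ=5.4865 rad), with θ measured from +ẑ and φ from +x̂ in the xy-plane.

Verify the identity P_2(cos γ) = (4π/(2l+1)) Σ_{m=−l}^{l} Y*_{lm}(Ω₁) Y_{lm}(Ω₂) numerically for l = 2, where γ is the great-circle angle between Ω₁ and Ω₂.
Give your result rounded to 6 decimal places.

Term-by-term m-sum for l=2 (normalisation 4π/5 = 2.513274):
  m=-2: +0.198777-0.182221i × -0.006247+0.276692i = +0.049177+0.056139i  (running Σ = +0.049177+0.056139i)
  m=-1: -0.330534+0.128577i × +0.243411+0.248969i = -0.112467-0.050996i  (running Σ = -0.063290+0.005143i)
  m=0: -0.029748-0.000000i × -0.047145+0.000000i = +0.001402+0.000000i  (running Σ = -0.061887+0.005143i)
  m=1: +0.330534+0.128577i × -0.243411+0.248969i = -0.112467+0.050996i  (running Σ = -0.174355+0.056139i)
  m=2: +0.198777+0.182221i × -0.006247-0.276692i = +0.049177-0.056139i  (running Σ = -0.125177+0.000000i)
Σ over m = -0.125177+0.000000i; ×(4π/5) → -0.314605+0.000000i. Real part: -0.314605

-0.314605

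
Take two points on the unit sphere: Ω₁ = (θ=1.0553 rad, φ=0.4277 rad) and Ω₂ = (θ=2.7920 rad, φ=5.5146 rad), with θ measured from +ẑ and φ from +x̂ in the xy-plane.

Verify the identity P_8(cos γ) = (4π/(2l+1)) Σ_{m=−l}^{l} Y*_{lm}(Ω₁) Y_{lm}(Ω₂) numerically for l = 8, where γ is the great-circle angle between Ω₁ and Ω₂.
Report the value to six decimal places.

Summing Y*_{l m}(θ₁,φ₁)·Y_{l m}(θ₂,φ₂) over m ∈ [−8, 8]; prefactor 4π/(2·8+1) = 0.739198:
  m=-8: -0.162653-0.046773i × +0.000097-0.000013i = -0.000016-0.000002i  (running Σ = -0.000016-0.000002i)
  m=-7: -0.379398+0.056445i × -0.000663+0.000841i = +0.000204-0.000357i  (running Σ = +0.000188-0.000359i)
  m=-6: -0.362364+0.235030i × -0.000749-0.007402i = +0.002011+0.002506i  (running Σ = +0.002199+0.002147i)
  m=-5: -0.069337+0.108725i × +0.028175+0.023796i = -0.004541+0.001413i  (running Σ = -0.002342+0.003560i)
  m=-4: +0.040028-0.284037i × -0.133295+0.008978i = -0.002786+0.038220i  (running Σ = -0.005127+0.041780i)
  m=-3: -0.081691-0.276070i × +0.230765-0.255302i = -0.089333-0.042851i  (running Σ = -0.094460-0.001071i)
  m=-2: +0.100368+0.115504i × +0.019156+0.569464i = -0.063853+0.059368i  (running Σ = -0.158313+0.058297i)
  m=-1: +0.292091+0.133147i × -0.296941-0.287121i = -0.048505-0.123402i  (running Σ = -0.206817-0.065105i)
  m=0: -0.108009-0.000000i × -0.294767+0.000000i = +0.031837+0.000000i  (running Σ = -0.174980-0.065105i)
  m=1: -0.292091+0.133147i × +0.296941-0.287121i = -0.048505+0.123402i  (running Σ = -0.223485+0.058297i)
  m=2: +0.100368-0.115504i × +0.019156-0.569464i = -0.063853-0.059368i  (running Σ = -0.287337-0.001071i)
  m=3: +0.081691-0.276070i × -0.230765-0.255302i = -0.089333+0.042851i  (running Σ = -0.376670+0.041780i)
  m=4: +0.040028+0.284037i × -0.133295-0.008978i = -0.002786-0.038220i  (running Σ = -0.379455+0.003560i)
  m=5: +0.069337+0.108725i × -0.028175+0.023796i = -0.004541-0.001413i  (running Σ = -0.383996+0.002147i)
  m=6: -0.362364-0.235030i × -0.000749+0.007402i = +0.002011-0.002506i  (running Σ = -0.381985-0.000359i)
  m=7: +0.379398+0.056445i × +0.000663+0.000841i = +0.000204+0.000357i  (running Σ = -0.381781-0.000002i)
  m=8: -0.162653+0.046773i × +0.000097+0.000013i = -0.000016+0.000002i  (running Σ = -0.381797+0.000000i)
Σ over m = -0.381797+0.000000i; ×(4π/17) → -0.282224+0.000000i. Real part: -0.282224

-0.282224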